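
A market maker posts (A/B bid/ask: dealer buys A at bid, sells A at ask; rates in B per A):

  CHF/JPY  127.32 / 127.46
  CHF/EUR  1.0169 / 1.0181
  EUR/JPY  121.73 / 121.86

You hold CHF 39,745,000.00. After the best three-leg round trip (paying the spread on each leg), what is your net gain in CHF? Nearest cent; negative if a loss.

Net profit: CHF 1,042,540.69

Best loop CHF → JPY → EUR → CHF:
CHF 39,745,000.00 × 127.32 (sell CHF at bid) = JPY 5,060,333,400
JPY 5,060,333,400 ÷ 121.86 (buy EUR at ask) = EUR 41,525,795.17
EUR 41,525,795.17 ÷ 1.0181 (buy CHF at ask) = CHF 40,787,540.69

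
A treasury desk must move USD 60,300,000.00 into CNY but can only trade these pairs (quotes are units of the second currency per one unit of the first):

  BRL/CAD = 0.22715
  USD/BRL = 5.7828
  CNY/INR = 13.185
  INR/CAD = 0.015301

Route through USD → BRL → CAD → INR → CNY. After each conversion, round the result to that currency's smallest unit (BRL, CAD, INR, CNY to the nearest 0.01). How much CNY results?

USD 60,300,000.00 × 5.7828 = BRL 348,702,840.00
BRL 348,702,840.00 × 0.22715 = CAD 79,207,850.11
CAD 79,207,850.11 ÷ 0.015301 = INR 5,176,645,324.49
INR 5,176,645,324.49 ÷ 13.185 = CNY 392,616,255.18

CNY 392,616,255.18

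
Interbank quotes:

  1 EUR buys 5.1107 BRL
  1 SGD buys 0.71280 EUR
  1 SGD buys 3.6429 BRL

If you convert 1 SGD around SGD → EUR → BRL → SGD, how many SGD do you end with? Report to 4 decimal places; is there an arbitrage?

1.0000 (no arbitrage)

Around SGD → EUR → BRL → SGD: 1 × 0.71280 × 5.1107 ÷ 3.6429 = 1.000002
Product ≈ 1 (deviation 0.000%, within rounding noise).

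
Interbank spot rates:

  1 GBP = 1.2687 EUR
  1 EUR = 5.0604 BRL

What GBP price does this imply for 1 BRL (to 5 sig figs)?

BRL/GBP = 0.15576

1 BRL ÷ 5.0604 = 0.197613 EUR
0.197613 EUR ÷ 1.2687 = 0.15576 GBP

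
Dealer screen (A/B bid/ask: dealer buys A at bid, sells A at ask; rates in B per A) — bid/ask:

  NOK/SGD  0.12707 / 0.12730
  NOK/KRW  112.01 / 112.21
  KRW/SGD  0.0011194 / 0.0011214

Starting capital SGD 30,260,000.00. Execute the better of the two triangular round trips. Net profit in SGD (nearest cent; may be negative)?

Best loop SGD → KRW → NOK → SGD:
SGD 30,260,000.00 ÷ 0.0011214 (buy KRW at ask) = KRW 26,984,126,984
KRW 26,984,126,984 ÷ 112.21 (buy NOK at ask) = NOK 240,478,807.45
NOK 240,478,807.45 × 0.12707 (sell NOK at bid) = SGD 30,557,642.06

Net profit: SGD 297,642.06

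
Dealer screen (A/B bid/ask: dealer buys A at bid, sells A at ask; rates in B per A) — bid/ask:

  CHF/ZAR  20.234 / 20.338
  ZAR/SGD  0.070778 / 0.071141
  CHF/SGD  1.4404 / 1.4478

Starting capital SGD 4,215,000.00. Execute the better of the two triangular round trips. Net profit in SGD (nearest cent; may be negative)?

Best loop SGD → ZAR → CHF → SGD:
SGD 4,215,000.00 ÷ 0.071141 (buy ZAR at ask) = ZAR 59,248,534.60
ZAR 59,248,534.60 ÷ 20.338 (buy CHF at ask) = CHF 2,913,193.76
CHF 2,913,193.76 × 1.4404 (sell CHF at bid) = SGD 4,196,164.29

Net result: SGD -18,835.71 (no profitable arbitrage after spreads)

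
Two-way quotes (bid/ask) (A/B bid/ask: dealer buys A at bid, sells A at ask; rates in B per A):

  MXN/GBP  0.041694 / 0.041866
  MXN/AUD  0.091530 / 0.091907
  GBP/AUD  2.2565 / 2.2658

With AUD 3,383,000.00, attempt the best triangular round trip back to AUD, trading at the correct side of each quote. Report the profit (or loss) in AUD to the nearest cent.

Net profit: AUD 80,078.27

Best loop AUD → MXN → GBP → AUD:
AUD 3,383,000.00 ÷ 0.091907 (buy MXN at ask) = MXN 36,808,948.18
MXN 36,808,948.18 × 0.041694 (sell MXN at bid) = GBP 1,534,712.29
GBP 1,534,712.29 × 2.2565 (sell GBP at bid) = AUD 3,463,078.27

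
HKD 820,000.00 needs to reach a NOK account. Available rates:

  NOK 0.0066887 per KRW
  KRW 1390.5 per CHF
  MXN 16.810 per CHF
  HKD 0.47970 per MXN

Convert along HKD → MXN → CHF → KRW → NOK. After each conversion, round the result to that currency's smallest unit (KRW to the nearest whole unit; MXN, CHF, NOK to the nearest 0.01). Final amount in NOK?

NOK 945,777.81

HKD 820,000.00 ÷ 0.47970 = MXN 1,709,401.71
MXN 1,709,401.71 ÷ 16.810 = CHF 101,689.57
CHF 101,689.57 × 1390.5 = KRW 141,399,347
KRW 141,399,347 × 0.0066887 = NOK 945,777.81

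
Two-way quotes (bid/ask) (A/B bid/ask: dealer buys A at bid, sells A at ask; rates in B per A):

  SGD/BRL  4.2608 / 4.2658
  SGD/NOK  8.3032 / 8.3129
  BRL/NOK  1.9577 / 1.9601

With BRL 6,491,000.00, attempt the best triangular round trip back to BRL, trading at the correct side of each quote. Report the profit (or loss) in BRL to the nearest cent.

Best loop BRL → NOK → SGD → BRL:
BRL 6,491,000.00 × 1.9577 (sell BRL at bid) = NOK 12,707,430.70
NOK 12,707,430.70 ÷ 8.3129 (buy SGD at ask) = SGD 1,528,639.91
SGD 1,528,639.91 × 4.2608 (sell SGD at bid) = BRL 6,513,228.92

Net profit: BRL 22,228.92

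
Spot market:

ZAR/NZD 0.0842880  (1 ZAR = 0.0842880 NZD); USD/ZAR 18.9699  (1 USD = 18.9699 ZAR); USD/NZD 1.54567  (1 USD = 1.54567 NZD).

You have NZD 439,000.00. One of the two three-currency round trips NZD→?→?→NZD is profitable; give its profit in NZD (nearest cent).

Profit: NZD 15,128.26

Profitable loop is NZD → USD → ZAR → NZD:
NZD 439,000.00 ÷ 1.54567 = USD 284,019.23
USD 284,019.23 × 18.9699 = ZAR 5,387,816.35
ZAR 5,387,816.35 × 0.0842880 = NZD 454,128.26
Profit = NZD 454,128.26 − NZD 439,000.00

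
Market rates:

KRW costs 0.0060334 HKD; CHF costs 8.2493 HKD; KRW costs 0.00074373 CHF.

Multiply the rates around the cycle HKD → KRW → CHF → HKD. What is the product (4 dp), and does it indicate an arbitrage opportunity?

Around HKD → KRW → CHF → HKD: 1 ÷ 0.0060334 × 0.00074373 × 8.2493 = 1.016881
Product > 1; profitable direction is HKD → KRW → CHF → HKD.

1.0169 (arbitrage exists)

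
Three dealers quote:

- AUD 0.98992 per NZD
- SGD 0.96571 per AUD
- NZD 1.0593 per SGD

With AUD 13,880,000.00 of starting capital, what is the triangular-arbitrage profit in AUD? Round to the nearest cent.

Profitable loop is AUD → SGD → NZD → AUD:
AUD 13,880,000.00 × 0.96571 = SGD 13,404,054.80
SGD 13,404,054.80 × 1.0593 = NZD 14,198,915.25
NZD 14,198,915.25 × 0.98992 = AUD 14,055,790.18
Profit = AUD 14,055,790.18 − AUD 13,880,000.00

Profit: AUD 175,790.18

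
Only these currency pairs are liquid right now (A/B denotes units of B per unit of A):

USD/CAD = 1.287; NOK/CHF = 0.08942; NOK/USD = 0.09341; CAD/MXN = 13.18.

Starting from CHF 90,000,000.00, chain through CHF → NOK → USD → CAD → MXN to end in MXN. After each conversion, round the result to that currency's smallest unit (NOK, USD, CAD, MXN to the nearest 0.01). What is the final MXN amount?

CHF 90,000,000.00 ÷ 0.08942 = NOK 1,006,486,244.69
NOK 1,006,486,244.69 × 0.09341 = USD 94,015,880.12
USD 94,015,880.12 × 1.287 = CAD 120,998,437.71
CAD 120,998,437.71 × 13.18 = MXN 1,594,759,409.02

MXN 1,594,759,409.02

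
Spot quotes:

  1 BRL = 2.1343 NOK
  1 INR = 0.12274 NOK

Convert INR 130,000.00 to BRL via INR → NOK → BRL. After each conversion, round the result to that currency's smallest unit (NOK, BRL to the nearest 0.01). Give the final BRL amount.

BRL 7,476.08

INR 130,000.00 × 0.12274 = NOK 15,956.20
NOK 15,956.20 ÷ 2.1343 = BRL 7,476.08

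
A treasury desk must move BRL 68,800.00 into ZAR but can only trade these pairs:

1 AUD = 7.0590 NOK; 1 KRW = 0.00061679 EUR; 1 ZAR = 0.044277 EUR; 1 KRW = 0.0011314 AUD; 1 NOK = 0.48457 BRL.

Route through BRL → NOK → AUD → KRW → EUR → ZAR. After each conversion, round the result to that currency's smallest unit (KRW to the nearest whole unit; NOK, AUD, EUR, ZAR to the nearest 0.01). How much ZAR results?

ZAR 247,646.18

BRL 68,800.00 ÷ 0.48457 = NOK 141,981.55
NOK 141,981.55 ÷ 7.0590 = AUD 20,113.55
AUD 20,113.55 ÷ 0.0011314 = KRW 17,777,576
KRW 17,777,576 × 0.00061679 = EUR 10,965.03
EUR 10,965.03 ÷ 0.044277 = ZAR 247,646.18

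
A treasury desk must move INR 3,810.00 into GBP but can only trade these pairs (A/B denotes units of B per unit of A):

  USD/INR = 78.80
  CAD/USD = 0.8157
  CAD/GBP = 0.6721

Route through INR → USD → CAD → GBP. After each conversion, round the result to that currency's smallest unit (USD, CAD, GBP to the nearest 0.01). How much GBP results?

GBP 39.84

INR 3,810.00 ÷ 78.80 = USD 48.35
USD 48.35 ÷ 0.8157 = CAD 59.27
CAD 59.27 × 0.6721 = GBP 39.84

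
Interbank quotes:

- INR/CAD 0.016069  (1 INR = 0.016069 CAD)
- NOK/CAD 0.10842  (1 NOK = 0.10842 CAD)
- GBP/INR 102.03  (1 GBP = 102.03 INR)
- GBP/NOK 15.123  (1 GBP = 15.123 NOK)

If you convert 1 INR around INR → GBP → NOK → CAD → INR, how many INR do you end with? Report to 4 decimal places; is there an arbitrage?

1.0001 (no arbitrage)

Around INR → GBP → NOK → CAD → INR: 1 ÷ 102.03 × 15.123 × 0.10842 ÷ 0.016069 = 1.000071
Product ≈ 1 (deviation 0.007%, within rounding noise).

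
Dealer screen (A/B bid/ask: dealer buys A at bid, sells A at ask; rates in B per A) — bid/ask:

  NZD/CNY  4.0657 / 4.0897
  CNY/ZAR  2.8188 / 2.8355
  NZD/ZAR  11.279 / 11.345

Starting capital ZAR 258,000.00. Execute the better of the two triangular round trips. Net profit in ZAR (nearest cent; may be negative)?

Net profit: ZAR 2,624.24

Best loop ZAR → NZD → CNY → ZAR:
ZAR 258,000.00 ÷ 11.345 (buy NZD at ask) = NZD 22,741.30
NZD 22,741.30 × 4.0657 (sell NZD at bid) = CNY 92,459.29
CNY 92,459.29 × 2.8188 (sell CNY at bid) = ZAR 260,624.24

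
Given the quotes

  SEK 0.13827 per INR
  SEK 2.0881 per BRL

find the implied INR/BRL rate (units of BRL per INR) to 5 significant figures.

1 INR × 0.13827 = 0.13827 SEK
0.13827 SEK ÷ 2.0881 = 0.0662181 BRL

INR/BRL = 0.066218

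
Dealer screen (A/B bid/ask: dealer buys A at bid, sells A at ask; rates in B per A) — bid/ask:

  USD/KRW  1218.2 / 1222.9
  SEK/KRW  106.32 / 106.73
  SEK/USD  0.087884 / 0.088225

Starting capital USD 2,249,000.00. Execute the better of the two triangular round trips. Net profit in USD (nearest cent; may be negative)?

Best loop USD → KRW → SEK → USD:
USD 2,249,000.00 × 1218.2 (sell USD at bid) = KRW 2,739,731,800
KRW 2,739,731,800 ÷ 106.73 (buy SEK at ask) = SEK 25,669,744.21
SEK 25,669,744.21 × 0.087884 (sell SEK at bid) = USD 2,255,959.80

Net profit: USD 6,959.80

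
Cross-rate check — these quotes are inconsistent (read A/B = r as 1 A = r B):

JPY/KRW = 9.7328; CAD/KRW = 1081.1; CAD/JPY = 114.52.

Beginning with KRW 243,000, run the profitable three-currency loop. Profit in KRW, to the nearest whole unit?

Profitable loop is KRW → CAD → JPY → KRW:
KRW 243,000 ÷ 1081.1 = CAD 224.77
CAD 224.77 × 114.52 = JPY 25,741
JPY 25,741 × 9.7328 = KRW 250,530
Profit = KRW 250,530 − KRW 243,000

Profit: KRW 7,530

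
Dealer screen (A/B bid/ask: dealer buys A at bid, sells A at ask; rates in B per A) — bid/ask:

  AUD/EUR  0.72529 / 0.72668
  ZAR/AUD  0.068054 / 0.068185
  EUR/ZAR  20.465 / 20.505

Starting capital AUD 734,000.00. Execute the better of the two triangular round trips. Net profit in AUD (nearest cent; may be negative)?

Net profit: AUD 7,435.12

Best loop AUD → EUR → ZAR → AUD:
AUD 734,000.00 × 0.72529 (sell AUD at bid) = EUR 532,362.86
EUR 532,362.86 × 20.465 (sell EUR at bid) = ZAR 10,894,805.93
ZAR 10,894,805.93 × 0.068054 (sell ZAR at bid) = AUD 741,435.12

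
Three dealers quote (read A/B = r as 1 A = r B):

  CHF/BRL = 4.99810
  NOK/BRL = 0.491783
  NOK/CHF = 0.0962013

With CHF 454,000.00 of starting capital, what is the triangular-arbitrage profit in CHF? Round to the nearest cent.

Profitable loop is CHF → NOK → BRL → CHF:
CHF 454,000.00 ÷ 0.0962013 = NOK 4,719,270.95
NOK 4,719,270.95 × 0.491783 = BRL 2,320,857.22
BRL 2,320,857.22 ÷ 4.99810 = CHF 464,347.90
Profit = CHF 464,347.90 − CHF 454,000.00

Profit: CHF 10,347.90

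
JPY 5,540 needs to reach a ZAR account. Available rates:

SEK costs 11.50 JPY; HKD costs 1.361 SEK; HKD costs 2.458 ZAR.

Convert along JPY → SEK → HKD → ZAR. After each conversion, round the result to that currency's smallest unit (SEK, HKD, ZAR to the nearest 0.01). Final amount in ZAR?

JPY 5,540 ÷ 11.50 = SEK 481.74
SEK 481.74 ÷ 1.361 = HKD 353.96
HKD 353.96 × 2.458 = ZAR 870.03

ZAR 870.03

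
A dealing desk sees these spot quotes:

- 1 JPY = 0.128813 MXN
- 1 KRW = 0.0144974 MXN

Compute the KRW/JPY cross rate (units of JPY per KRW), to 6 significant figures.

1 KRW × 0.0144974 = 0.0144974 MXN
0.0144974 MXN ÷ 0.128813 = 0.112546 JPY

KRW/JPY = 0.112546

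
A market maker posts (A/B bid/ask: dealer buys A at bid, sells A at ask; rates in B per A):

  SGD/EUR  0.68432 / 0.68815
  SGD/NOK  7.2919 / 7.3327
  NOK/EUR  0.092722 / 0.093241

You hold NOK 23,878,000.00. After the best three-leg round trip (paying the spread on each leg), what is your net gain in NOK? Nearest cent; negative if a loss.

Best loop NOK → SGD → EUR → NOK:
NOK 23,878,000.00 ÷ 7.3327 (buy SGD at ask) = SGD 3,256,372.14
SGD 3,256,372.14 × 0.68432 (sell SGD at bid) = EUR 2,228,400.58
EUR 2,228,400.58 ÷ 0.093241 (buy NOK at ask) = NOK 23,899,363.84

Net profit: NOK 21,363.84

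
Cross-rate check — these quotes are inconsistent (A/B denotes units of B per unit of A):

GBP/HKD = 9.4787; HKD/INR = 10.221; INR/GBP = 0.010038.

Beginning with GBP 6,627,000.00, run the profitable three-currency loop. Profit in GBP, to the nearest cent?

Profit: GBP 187,399.85

Profitable loop is GBP → INR → HKD → GBP:
GBP 6,627,000.00 ÷ 0.010038 = INR 660,191,273.16
INR 660,191,273.16 ÷ 10.221 = HKD 64,591,651.81
HKD 64,591,651.81 ÷ 9.4787 = GBP 6,814,399.85
Profit = GBP 6,814,399.85 − GBP 6,627,000.00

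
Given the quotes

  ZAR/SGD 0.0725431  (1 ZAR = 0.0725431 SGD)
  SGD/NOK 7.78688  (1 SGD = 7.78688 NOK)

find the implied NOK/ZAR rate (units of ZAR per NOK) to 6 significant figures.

NOK/ZAR = 1.77027

1 NOK ÷ 7.78688 = 0.128421 SGD
0.128421 SGD ÷ 0.0725431 = 1.77027 ZAR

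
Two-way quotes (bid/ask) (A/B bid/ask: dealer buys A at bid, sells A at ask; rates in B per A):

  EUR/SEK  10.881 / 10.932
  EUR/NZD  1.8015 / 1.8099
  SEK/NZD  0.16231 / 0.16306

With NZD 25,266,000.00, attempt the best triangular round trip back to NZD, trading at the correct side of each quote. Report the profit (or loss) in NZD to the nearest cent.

Best loop NZD → SEK → EUR → NZD:
NZD 25,266,000.00 ÷ 0.16306 (buy SEK at ask) = SEK 154,949,098.49
SEK 154,949,098.49 ÷ 10.932 (buy EUR at ask) = EUR 14,173,902.17
EUR 14,173,902.17 × 1.8015 (sell EUR at bid) = NZD 25,534,284.75

Net profit: NZD 268,284.75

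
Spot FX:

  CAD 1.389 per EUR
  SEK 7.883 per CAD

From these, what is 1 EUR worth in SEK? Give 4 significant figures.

1 EUR × 1.389 = 1.389 CAD
1.389 CAD × 7.883 = 10.9495 SEK

EUR/SEK = 10.95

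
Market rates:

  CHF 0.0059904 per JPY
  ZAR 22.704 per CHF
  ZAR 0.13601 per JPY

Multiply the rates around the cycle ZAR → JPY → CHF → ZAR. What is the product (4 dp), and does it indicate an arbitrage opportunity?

1.0000 (no arbitrage)

Around ZAR → JPY → CHF → ZAR: 1 ÷ 0.13601 × 0.0059904 × 22.704 = 0.999971
Product ≈ 1 (deviation 0.003%, within rounding noise).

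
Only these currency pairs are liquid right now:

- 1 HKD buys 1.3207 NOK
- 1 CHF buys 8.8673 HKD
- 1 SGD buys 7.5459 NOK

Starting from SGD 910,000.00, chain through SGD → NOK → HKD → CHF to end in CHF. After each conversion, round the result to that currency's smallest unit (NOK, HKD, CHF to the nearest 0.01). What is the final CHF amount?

SGD 910,000.00 × 7.5459 = NOK 6,866,769.00
NOK 6,866,769.00 ÷ 1.3207 = HKD 5,199,340.50
HKD 5,199,340.50 ÷ 8.8673 = CHF 586,349.90

CHF 586,349.90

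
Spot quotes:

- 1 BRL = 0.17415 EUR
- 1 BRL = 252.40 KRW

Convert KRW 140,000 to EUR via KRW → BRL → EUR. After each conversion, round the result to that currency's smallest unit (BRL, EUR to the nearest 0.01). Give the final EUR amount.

KRW 140,000 ÷ 252.40 = BRL 554.68
BRL 554.68 × 0.17415 = EUR 96.60

EUR 96.60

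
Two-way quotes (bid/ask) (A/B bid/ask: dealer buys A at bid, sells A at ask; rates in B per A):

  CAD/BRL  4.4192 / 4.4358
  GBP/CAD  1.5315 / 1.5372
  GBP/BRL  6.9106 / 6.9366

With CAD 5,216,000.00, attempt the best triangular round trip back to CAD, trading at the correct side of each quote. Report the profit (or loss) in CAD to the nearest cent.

Net profit: CAD 70,290.27

Best loop CAD → GBP → BRL → CAD:
CAD 5,216,000.00 ÷ 1.5372 (buy GBP at ask) = GBP 3,393,182.41
GBP 3,393,182.41 × 6.9106 (sell GBP at bid) = BRL 23,448,926.36
BRL 23,448,926.36 ÷ 4.4358 (buy CAD at ask) = CAD 5,286,290.27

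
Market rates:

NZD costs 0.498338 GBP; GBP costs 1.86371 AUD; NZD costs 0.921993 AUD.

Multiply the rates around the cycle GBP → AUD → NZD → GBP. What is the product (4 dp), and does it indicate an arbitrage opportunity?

Around GBP → AUD → NZD → GBP: 1 × 1.86371 ÷ 0.921993 × 0.498338 = 1.007337
Product > 1; profitable direction is GBP → AUD → NZD → GBP.

1.0073 (arbitrage exists)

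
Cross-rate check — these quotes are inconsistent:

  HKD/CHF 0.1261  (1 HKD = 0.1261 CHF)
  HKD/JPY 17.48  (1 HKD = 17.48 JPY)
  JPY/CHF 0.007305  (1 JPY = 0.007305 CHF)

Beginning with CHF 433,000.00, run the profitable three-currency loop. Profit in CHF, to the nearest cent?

Profitable loop is CHF → HKD → JPY → CHF:
CHF 433,000.00 ÷ 0.1261 = HKD 3,433,782.71
HKD 3,433,782.71 × 17.48 = JPY 60,022,522
JPY 60,022,522 × 0.007305 = CHF 438,464.52
Profit = CHF 438,464.52 − CHF 433,000.00

Profit: CHF 5,464.52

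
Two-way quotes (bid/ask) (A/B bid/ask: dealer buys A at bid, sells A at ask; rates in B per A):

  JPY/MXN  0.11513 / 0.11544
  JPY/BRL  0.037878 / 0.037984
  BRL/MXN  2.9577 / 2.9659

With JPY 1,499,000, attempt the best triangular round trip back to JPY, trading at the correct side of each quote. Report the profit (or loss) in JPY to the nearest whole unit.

Best loop JPY → MXN → BRL → JPY:
JPY 1,499,000 × 0.11513 (sell JPY at bid) = MXN 172,579.87
MXN 172,579.87 ÷ 2.9659 (buy BRL at ask) = BRL 58,188.03
BRL 58,188.03 ÷ 0.037984 (buy JPY at ask) = JPY 1,531,909

Net profit: JPY 32,909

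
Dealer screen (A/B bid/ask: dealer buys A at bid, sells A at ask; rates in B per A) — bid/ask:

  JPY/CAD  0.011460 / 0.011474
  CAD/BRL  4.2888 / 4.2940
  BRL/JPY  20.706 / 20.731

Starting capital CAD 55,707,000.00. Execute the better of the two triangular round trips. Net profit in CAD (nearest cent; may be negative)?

Net profit: CAD 985,602.31

Best loop CAD → BRL → JPY → CAD:
CAD 55,707,000.00 × 4.2888 (sell CAD at bid) = BRL 238,916,181.60
BRL 238,916,181.60 × 20.706 (sell BRL at bid) = JPY 4,946,998,456
JPY 4,946,998,456 × 0.011460 (sell JPY at bid) = CAD 56,692,602.31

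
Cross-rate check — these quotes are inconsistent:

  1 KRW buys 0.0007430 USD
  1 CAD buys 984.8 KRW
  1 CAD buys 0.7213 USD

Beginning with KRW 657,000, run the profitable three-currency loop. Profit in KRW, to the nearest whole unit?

Profit: KRW 9,479

Profitable loop is KRW → USD → CAD → KRW:
KRW 657,000 × 0.0007430 = USD 488.15
USD 488.15 ÷ 0.7213 = CAD 676.77
CAD 676.77 × 984.8 = KRW 666,479
Profit = KRW 666,479 − KRW 657,000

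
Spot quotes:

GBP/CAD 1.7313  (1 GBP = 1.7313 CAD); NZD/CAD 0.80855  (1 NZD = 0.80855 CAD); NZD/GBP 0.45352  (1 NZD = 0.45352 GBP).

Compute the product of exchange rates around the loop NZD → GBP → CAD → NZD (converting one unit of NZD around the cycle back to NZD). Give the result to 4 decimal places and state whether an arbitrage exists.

0.9711 (arbitrage exists)

Around NZD → GBP → CAD → NZD: 1 × 0.45352 × 1.7313 ÷ 0.80855 = 0.971095
Product < 1; profitable direction is NZD → CAD → GBP → NZD.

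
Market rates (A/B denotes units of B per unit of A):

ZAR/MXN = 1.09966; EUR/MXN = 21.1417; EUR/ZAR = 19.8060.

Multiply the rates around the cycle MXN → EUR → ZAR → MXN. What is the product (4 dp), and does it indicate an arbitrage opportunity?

1.0302 (arbitrage exists)

Around MXN → EUR → ZAR → MXN: 1 ÷ 21.1417 × 19.8060 × 1.09966 = 1.030185
Product > 1; profitable direction is MXN → EUR → ZAR → MXN.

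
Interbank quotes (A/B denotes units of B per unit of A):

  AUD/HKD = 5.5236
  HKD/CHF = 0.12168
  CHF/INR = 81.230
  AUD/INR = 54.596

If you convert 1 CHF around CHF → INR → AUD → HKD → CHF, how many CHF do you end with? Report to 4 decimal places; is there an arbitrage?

Around CHF → INR → AUD → HKD → CHF: 1 × 81.230 ÷ 54.596 × 5.5236 × 0.12168 = 0.999993
Product ≈ 1 (deviation 0.001%, within rounding noise).

1.0000 (no arbitrage)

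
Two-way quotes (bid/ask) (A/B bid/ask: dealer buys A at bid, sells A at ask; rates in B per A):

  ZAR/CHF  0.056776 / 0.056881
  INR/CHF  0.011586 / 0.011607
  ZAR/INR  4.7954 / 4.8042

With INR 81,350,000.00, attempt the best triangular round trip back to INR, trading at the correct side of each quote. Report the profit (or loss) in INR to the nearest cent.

Best loop INR → ZAR → CHF → INR:
INR 81,350,000.00 ÷ 4.8042 (buy ZAR at ask) = ZAR 16,933,100.20
ZAR 16,933,100.20 × 0.056776 (sell ZAR at bid) = CHF 961,393.70
CHF 961,393.70 ÷ 0.011607 (buy INR at ask) = INR 82,828,784.11

Net profit: INR 1,478,784.11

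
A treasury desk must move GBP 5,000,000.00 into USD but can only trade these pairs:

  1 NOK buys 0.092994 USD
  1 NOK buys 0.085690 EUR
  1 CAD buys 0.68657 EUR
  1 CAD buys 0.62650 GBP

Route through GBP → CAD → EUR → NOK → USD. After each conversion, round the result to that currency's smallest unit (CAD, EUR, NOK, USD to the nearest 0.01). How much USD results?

USD 5,946,460.49

GBP 5,000,000.00 ÷ 0.62650 = CAD 7,980,845.97
CAD 7,980,845.97 × 0.68657 = EUR 5,479,409.42
EUR 5,479,409.42 ÷ 0.085690 = NOK 63,944,560.86
NOK 63,944,560.86 × 0.092994 = USD 5,946,460.49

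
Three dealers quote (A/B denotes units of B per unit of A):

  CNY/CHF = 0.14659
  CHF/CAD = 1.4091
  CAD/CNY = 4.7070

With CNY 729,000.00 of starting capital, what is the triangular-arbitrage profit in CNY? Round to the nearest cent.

Profitable loop is CNY → CAD → CHF → CNY:
CNY 729,000.00 ÷ 4.7070 = CAD 154,875.72
CAD 154,875.72 ÷ 1.4091 = CHF 109,911.09
CHF 109,911.09 ÷ 0.14659 = CNY 749,785.73
Profit = CNY 749,785.73 − CNY 729,000.00

Profit: CNY 20,785.73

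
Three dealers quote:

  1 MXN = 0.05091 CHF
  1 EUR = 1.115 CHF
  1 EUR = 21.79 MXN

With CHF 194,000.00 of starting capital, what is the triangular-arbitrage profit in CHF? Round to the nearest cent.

Profit: CHF 991.76

Profitable loop is CHF → MXN → EUR → CHF:
CHF 194,000.00 ÷ 0.05091 = MXN 3,810,646.24
MXN 3,810,646.24 ÷ 21.79 = EUR 174,880.51
EUR 174,880.51 × 1.115 = CHF 194,991.76
Profit = CHF 194,991.76 − CHF 194,000.00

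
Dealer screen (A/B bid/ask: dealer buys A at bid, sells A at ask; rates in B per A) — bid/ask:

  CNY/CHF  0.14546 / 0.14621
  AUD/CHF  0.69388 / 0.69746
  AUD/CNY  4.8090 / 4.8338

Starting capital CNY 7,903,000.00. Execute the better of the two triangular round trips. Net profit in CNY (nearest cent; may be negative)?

Best loop CNY → CHF → AUD → CNY:
CNY 7,903,000.00 × 0.14546 (sell CNY at bid) = CHF 1,149,570.38
CHF 1,149,570.38 ÷ 0.69746 (buy AUD at ask) = AUD 1,648,224.10
AUD 1,648,224.10 × 4.8090 (sell AUD at bid) = CNY 7,926,309.69

Net profit: CNY 23,309.69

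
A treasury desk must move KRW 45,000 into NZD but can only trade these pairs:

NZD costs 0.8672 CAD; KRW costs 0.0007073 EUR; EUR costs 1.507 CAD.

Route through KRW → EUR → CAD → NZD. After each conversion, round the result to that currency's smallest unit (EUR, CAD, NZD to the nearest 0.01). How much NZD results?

NZD 55.32

KRW 45,000 × 0.0007073 = EUR 31.83
EUR 31.83 × 1.507 = CAD 47.97
CAD 47.97 ÷ 0.8672 = NZD 55.32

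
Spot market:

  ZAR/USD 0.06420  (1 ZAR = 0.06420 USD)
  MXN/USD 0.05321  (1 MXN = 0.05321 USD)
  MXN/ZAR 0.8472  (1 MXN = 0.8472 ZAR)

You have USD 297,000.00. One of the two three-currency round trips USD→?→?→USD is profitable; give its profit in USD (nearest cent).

Profitable loop is USD → MXN → ZAR → USD:
USD 297,000.00 ÷ 0.05321 = MXN 5,581,657.58
MXN 5,581,657.58 × 0.8472 = ZAR 4,728,780.30
ZAR 4,728,780.30 × 0.06420 = USD 303,587.70
Profit = USD 303,587.70 − USD 297,000.00

Profit: USD 6,587.70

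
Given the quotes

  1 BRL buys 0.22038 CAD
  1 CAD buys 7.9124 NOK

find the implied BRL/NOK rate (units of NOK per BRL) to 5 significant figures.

BRL/NOK = 1.7437

1 BRL × 0.22038 = 0.22038 CAD
0.22038 CAD × 7.9124 = 1.74373 NOK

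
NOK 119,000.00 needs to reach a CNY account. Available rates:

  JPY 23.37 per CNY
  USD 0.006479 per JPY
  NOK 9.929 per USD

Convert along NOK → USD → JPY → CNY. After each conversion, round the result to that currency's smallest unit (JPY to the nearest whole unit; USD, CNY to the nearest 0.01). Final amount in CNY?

NOK 119,000.00 ÷ 9.929 = USD 11,985.09
USD 11,985.09 ÷ 0.006479 = JPY 1,849,836
JPY 1,849,836 ÷ 23.37 = CNY 79,154.30

CNY 79,154.30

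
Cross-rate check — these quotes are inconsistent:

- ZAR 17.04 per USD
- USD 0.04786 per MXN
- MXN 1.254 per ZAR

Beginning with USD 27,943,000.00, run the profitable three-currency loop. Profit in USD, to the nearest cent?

Profitable loop is USD → ZAR → MXN → USD:
USD 27,943,000.00 × 17.04 = ZAR 476,148,720.00
ZAR 476,148,720.00 × 1.254 = MXN 597,090,494.88
MXN 597,090,494.88 × 0.04786 = USD 28,576,751.08
Profit = USD 28,576,751.08 − USD 27,943,000.00

Profit: USD 633,751.08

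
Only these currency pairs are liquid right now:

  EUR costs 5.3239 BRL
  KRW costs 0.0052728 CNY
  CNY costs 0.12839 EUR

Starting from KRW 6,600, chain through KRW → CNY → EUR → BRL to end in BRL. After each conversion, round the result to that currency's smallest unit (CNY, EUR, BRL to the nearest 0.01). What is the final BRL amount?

KRW 6,600 × 0.0052728 = CNY 34.80
CNY 34.80 × 0.12839 = EUR 4.47
EUR 4.47 × 5.3239 = BRL 23.80

BRL 23.80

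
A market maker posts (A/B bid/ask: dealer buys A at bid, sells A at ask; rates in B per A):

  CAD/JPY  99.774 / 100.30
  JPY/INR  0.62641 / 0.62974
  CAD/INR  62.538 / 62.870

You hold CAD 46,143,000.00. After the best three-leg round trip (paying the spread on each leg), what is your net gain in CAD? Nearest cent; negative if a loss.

Best loop CAD → JPY → INR → CAD:
CAD 46,143,000.00 × 99.774 (sell CAD at bid) = JPY 4,603,871,682
JPY 4,603,871,682 × 0.62641 (sell JPY at bid) = INR 2,883,911,260.32
INR 2,883,911,260.32 ÷ 62.870 (buy CAD at ask) = CAD 45,871,023.70

Net result: CAD -271,976.30 (no profitable arbitrage after spreads)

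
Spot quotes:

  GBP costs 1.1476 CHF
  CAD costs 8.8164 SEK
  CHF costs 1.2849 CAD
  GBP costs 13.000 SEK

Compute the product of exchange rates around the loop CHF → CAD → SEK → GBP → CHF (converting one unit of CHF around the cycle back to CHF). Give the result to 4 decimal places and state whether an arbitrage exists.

1.0000 (no arbitrage)

Around CHF → CAD → SEK → GBP → CHF: 1 × 1.2849 × 8.8164 ÷ 13.000 × 1.1476 = 1.000018
Product ≈ 1 (deviation 0.002%, within rounding noise).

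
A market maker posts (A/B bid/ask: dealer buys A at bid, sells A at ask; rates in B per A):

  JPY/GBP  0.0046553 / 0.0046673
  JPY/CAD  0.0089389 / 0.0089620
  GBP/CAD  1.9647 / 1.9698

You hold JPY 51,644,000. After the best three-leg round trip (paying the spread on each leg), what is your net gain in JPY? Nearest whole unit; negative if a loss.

Best loop JPY → GBP → CAD → JPY:
JPY 51,644,000 × 0.0046553 (sell JPY at bid) = GBP 240,418.31
GBP 240,418.31 × 1.9647 (sell GBP at bid) = CAD 472,349.86
CAD 472,349.86 ÷ 0.0089620 (buy JPY at ask) = JPY 52,705,854

Net profit: JPY 1,061,854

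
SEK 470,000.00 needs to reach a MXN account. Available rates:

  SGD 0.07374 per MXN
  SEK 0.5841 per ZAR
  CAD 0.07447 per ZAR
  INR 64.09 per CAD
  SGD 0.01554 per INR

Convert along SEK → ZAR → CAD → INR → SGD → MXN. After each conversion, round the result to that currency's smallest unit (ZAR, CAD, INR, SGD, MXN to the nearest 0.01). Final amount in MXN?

SEK 470,000.00 ÷ 0.5841 = ZAR 804,656.74
ZAR 804,656.74 × 0.07447 = CAD 59,922.79
CAD 59,922.79 × 64.09 = INR 3,840,451.61
INR 3,840,451.61 × 0.01554 = SGD 59,680.62
SGD 59,680.62 ÷ 0.07374 = MXN 809,338.49

MXN 809,338.49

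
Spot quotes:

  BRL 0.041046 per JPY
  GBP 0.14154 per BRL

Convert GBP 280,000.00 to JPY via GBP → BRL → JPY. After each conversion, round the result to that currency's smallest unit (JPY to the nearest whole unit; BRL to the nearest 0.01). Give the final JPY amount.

JPY 48,195,668

GBP 280,000.00 ÷ 0.14154 = BRL 1,978,239.37
BRL 1,978,239.37 ÷ 0.041046 = JPY 48,195,668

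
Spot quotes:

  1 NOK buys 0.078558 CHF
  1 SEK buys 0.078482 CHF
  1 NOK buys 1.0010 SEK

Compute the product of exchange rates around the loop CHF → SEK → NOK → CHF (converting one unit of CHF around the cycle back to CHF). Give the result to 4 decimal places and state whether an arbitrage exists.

Around CHF → SEK → NOK → CHF: 1 ÷ 0.078482 ÷ 1.0010 × 0.078558 = 0.999968
Product ≈ 1 (deviation 0.003%, within rounding noise).

1.0000 (no arbitrage)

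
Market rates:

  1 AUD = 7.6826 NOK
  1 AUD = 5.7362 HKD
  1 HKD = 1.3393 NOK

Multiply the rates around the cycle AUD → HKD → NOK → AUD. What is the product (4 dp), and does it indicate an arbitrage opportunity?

Around AUD → HKD → NOK → AUD: 1 × 5.7362 × 1.3393 ÷ 7.6826 = 0.999986
Product ≈ 1 (deviation 0.001%, within rounding noise).

1.0000 (no arbitrage)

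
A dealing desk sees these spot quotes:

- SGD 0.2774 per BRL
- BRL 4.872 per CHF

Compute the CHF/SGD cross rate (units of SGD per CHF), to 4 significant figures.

CHF/SGD = 1.351

1 CHF × 4.872 = 4.872 BRL
4.872 BRL × 0.2774 = 1.35149 SGD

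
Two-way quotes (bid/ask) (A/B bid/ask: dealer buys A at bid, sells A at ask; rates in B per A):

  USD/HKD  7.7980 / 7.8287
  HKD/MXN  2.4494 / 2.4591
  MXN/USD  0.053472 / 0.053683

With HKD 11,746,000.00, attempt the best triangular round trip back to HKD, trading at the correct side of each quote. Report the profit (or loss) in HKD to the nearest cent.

Net profit: HKD 250,632.89

Best loop HKD → MXN → USD → HKD:
HKD 11,746,000.00 × 2.4494 (sell HKD at bid) = MXN 28,770,652.40
MXN 28,770,652.40 × 0.053472 (sell MXN at bid) = USD 1,538,424.33
USD 1,538,424.33 × 7.7980 (sell USD at bid) = HKD 11,996,632.89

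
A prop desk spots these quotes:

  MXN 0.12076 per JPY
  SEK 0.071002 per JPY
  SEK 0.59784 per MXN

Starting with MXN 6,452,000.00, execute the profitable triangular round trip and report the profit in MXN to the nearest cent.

Profitable loop is MXN → SEK → JPY → MXN:
MXN 6,452,000.00 × 0.59784 = SEK 3,857,263.68
SEK 3,857,263.68 ÷ 0.071002 = JPY 54,326,127
JPY 54,326,127 × 0.12076 = MXN 6,560,423.11
Profit = MXN 6,560,423.11 − MXN 6,452,000.00

Profit: MXN 108,423.11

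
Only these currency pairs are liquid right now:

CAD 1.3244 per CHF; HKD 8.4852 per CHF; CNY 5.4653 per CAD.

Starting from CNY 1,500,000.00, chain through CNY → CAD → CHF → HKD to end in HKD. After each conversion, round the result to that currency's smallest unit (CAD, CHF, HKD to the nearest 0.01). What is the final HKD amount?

CNY 1,500,000.00 ÷ 5.4653 = CAD 274,458.86
CAD 274,458.86 ÷ 1.3244 = CHF 207,232.60
CHF 207,232.60 × 8.4852 = HKD 1,758,410.06

HKD 1,758,410.06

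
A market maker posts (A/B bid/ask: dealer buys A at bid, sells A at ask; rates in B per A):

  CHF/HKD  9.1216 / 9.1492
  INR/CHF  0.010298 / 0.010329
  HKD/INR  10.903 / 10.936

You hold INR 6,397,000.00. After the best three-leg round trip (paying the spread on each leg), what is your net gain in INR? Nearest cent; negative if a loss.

Best loop INR → CHF → HKD → INR:
INR 6,397,000.00 × 0.010298 (sell INR at bid) = CHF 65,876.31
CHF 65,876.31 × 9.1216 (sell CHF at bid) = HKD 600,897.31
HKD 600,897.31 × 10.903 (sell HKD at bid) = INR 6,551,583.40

Net profit: INR 154,583.40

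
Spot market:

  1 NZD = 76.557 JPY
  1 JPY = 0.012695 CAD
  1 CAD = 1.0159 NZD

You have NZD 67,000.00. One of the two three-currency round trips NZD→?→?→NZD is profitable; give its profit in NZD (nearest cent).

Profit: NZD 858.81

Profitable loop is NZD → CAD → JPY → NZD:
NZD 67,000.00 ÷ 1.0159 = CAD 65,951.37
CAD 65,951.37 ÷ 0.012695 = JPY 5,195,067
JPY 5,195,067 ÷ 76.557 = NZD 67,858.81
Profit = NZD 67,858.81 − NZD 67,000.00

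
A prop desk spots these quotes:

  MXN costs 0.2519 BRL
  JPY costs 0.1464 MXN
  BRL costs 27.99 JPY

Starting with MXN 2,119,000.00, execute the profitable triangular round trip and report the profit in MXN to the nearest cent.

Profitable loop is MXN → BRL → JPY → MXN:
MXN 2,119,000.00 × 0.2519 = BRL 533,776.10
BRL 533,776.10 × 27.99 = JPY 14,940,393
JPY 14,940,393 × 0.1464 = MXN 2,187,273.54
Profit = MXN 2,187,273.54 − MXN 2,119,000.00

Profit: MXN 68,273.54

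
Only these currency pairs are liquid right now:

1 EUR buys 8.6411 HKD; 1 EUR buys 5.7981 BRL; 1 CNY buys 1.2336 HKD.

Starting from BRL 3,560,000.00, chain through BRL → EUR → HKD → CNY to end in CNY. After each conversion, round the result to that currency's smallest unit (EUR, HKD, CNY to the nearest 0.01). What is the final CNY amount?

BRL 3,560,000.00 ÷ 5.7981 = EUR 613,994.24
EUR 613,994.24 × 8.6411 = HKD 5,305,585.63
HKD 5,305,585.63 ÷ 1.2336 = CNY 4,300,896.26

CNY 4,300,896.26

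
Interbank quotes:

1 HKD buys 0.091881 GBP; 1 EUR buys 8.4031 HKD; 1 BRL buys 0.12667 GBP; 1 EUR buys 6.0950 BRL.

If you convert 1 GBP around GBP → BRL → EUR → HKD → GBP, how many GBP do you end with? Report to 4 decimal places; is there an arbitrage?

1.0000 (no arbitrage)

Around GBP → BRL → EUR → HKD → GBP: 1 ÷ 0.12667 ÷ 6.0950 × 8.4031 × 0.091881 = 1.000041
Product ≈ 1 (deviation 0.004%, within rounding noise).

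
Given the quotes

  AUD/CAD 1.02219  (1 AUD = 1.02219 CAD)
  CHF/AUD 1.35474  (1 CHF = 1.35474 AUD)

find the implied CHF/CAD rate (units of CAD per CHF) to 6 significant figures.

CHF/CAD = 1.38480

1 CHF × 1.35474 = 1.35474 AUD
1.35474 AUD × 1.02219 = 1.3848 CAD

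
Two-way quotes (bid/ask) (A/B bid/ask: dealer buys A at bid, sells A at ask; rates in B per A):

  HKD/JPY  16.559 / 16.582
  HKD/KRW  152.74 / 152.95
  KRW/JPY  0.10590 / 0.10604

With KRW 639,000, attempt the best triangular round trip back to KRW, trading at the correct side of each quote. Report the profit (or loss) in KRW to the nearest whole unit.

Net profit: KRW 13,403

Best loop KRW → HKD → JPY → KRW:
KRW 639,000 ÷ 152.95 (buy HKD at ask) = HKD 4,177.84
HKD 4,177.84 × 16.559 (sell HKD at bid) = JPY 69,181
JPY 69,181 ÷ 0.10604 (buy KRW at ask) = KRW 652,403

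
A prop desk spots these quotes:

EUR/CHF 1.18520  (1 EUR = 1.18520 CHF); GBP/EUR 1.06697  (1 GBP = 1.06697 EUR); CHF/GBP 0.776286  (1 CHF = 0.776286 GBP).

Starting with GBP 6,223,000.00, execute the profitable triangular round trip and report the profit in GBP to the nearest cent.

Profit: GBP 116,196.23

Profitable loop is GBP → CHF → EUR → GBP:
GBP 6,223,000.00 ÷ 0.776286 = CHF 8,016,375.41
CHF 8,016,375.41 ÷ 1.18520 = EUR 6,763,732.20
EUR 6,763,732.20 ÷ 1.06697 = GBP 6,339,196.23
Profit = GBP 6,339,196.23 − GBP 6,223,000.00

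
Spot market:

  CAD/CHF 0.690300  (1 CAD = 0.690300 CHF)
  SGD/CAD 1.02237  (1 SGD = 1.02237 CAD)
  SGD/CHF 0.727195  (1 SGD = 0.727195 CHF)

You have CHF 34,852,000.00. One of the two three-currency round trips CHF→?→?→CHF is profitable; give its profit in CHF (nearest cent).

Profitable loop is CHF → CAD → SGD → CHF:
CHF 34,852,000.00 ÷ 0.690300 = CAD 50,488,193.54
CAD 50,488,193.54 ÷ 1.02237 = SGD 49,383,484.98
SGD 49,383,484.98 × 0.727195 = CHF 35,911,423.36
Profit = CHF 35,911,423.36 − CHF 34,852,000.00

Profit: CHF 1,059,423.36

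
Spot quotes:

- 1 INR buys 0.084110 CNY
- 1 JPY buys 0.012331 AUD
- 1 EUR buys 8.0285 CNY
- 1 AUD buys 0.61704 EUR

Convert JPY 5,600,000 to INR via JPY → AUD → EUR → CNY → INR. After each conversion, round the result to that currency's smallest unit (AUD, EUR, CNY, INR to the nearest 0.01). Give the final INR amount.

INR 4,067,114.37

JPY 5,600,000 × 0.012331 = AUD 69,053.60
AUD 69,053.60 × 0.61704 = EUR 42,608.83
EUR 42,608.83 × 8.0285 = CNY 342,084.99
CNY 342,084.99 ÷ 0.084110 = INR 4,067,114.37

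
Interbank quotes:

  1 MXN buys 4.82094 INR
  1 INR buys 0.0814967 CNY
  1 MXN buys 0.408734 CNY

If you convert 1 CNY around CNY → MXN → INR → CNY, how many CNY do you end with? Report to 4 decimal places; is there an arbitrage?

Around CNY → MXN → INR → CNY: 1 ÷ 0.408734 × 4.82094 × 0.0814967 = 0.961238
Product < 1; profitable direction is CNY → INR → MXN → CNY.

0.9612 (arbitrage exists)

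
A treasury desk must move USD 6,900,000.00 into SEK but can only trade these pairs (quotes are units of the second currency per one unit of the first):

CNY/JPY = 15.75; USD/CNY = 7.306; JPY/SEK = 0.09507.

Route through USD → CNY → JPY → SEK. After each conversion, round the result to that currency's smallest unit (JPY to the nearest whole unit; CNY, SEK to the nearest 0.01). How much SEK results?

SEK 75,483,635.82

USD 6,900,000.00 × 7.306 = CNY 50,411,400.00
CNY 50,411,400.00 × 15.75 = JPY 793,979,550
JPY 793,979,550 × 0.09507 = SEK 75,483,635.82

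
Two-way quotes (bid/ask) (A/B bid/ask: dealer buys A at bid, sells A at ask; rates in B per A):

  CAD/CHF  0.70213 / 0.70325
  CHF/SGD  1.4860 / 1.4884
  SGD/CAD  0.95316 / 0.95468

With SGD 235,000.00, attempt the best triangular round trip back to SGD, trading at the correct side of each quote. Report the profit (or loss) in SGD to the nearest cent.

Net profit: SGD 169.30

Best loop SGD → CHF → CAD → SGD:
SGD 235,000.00 ÷ 1.4884 (buy CHF at ask) = CHF 157,887.66
CHF 157,887.66 ÷ 0.70325 (buy CAD at ask) = CAD 224,511.43
CAD 224,511.43 ÷ 0.95468 (buy SGD at ask) = SGD 235,169.30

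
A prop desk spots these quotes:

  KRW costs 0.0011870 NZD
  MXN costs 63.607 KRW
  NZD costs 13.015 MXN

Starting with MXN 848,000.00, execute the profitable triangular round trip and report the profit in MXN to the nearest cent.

Profitable loop is MXN → NZD → KRW → MXN:
MXN 848,000.00 ÷ 13.015 = NZD 65,155.59
NZD 65,155.59 ÷ 0.0011870 = KRW 54,890,977
KRW 54,890,977 ÷ 63.607 = MXN 862,970.70
Profit = MXN 862,970.70 − MXN 848,000.00

Profit: MXN 14,970.70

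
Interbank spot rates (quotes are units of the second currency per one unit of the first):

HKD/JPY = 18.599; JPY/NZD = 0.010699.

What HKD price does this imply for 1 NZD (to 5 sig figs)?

1 NZD ÷ 0.010699 = 93.4667 JPY
93.4667 JPY ÷ 18.599 = 5.02536 HKD

NZD/HKD = 5.0254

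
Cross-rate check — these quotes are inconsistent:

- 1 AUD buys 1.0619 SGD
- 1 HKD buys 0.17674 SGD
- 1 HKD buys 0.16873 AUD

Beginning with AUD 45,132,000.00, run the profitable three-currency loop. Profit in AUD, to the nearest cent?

Profit: AUD 621,640.57

Profitable loop is AUD → SGD → HKD → AUD:
AUD 45,132,000.00 × 1.0619 = SGD 47,925,670.80
SGD 47,925,670.80 ÷ 0.17674 = HKD 271,164,822.90
HKD 271,164,822.90 × 0.16873 = AUD 45,753,640.57
Profit = AUD 45,753,640.57 − AUD 45,132,000.00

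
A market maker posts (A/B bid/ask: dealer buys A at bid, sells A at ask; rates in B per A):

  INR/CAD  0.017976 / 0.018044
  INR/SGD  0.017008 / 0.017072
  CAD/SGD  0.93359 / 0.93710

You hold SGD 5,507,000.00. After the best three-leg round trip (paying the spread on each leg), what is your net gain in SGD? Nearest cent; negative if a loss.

Best loop SGD → CAD → INR → SGD:
SGD 5,507,000.00 ÷ 0.93710 (buy CAD at ask) = CAD 5,876,640.70
CAD 5,876,640.70 ÷ 0.018044 (buy INR at ask) = INR 325,683,922.64
INR 325,683,922.64 × 0.017008 (sell INR at bid) = SGD 5,539,232.16

Net profit: SGD 32,232.16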